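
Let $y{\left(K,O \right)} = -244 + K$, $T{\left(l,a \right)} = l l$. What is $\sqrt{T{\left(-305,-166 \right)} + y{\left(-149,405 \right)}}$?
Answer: $2 \sqrt{23158} \approx 304.35$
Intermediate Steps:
$T{\left(l,a \right)} = l^{2}$
$\sqrt{T{\left(-305,-166 \right)} + y{\left(-149,405 \right)}} = \sqrt{\left(-305\right)^{2} - 393} = \sqrt{93025 - 393} = \sqrt{92632} = 2 \sqrt{23158}$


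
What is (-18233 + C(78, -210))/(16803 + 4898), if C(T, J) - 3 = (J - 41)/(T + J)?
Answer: -2406109/2864532 ≈ -0.83997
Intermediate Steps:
C(T, J) = 3 + (-41 + J)/(J + T) (C(T, J) = 3 + (J - 41)/(T + J) = 3 + (-41 + J)/(J + T))
(-18233 + C(78, -210))/(16803 + 4898) = (-18233 + (-41 + 3*78 + 4*(-210))/(-210 + 78))/(16803 + 4898) = (-18233 + (-41 + 234 - 840)/(-132))/21701 = (-18233 - 1/132*(-647))*(1/21701) = (-18233 + 647/132)*(1/21701) = -2406109/132*1/21701 = -2406109/2864532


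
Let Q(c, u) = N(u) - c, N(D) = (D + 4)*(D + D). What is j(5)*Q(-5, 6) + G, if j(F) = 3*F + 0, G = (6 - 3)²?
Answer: 1884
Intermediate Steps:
G = 9 (G = 3² = 9)
N(D) = 2*D*(4 + D) (N(D) = (4 + D)*(2*D) = 2*D*(4 + D))
Q(c, u) = -c + 2*u*(4 + u) (Q(c, u) = 2*u*(4 + u) - c = -c + 2*u*(4 + u))
j(F) = 3*F
j(5)*Q(-5, 6) + G = (3*5)*(-1*(-5) + 2*6*(4 + 6)) + 9 = 15*(5 + 2*6*10) + 9 = 15*(5 + 120) + 9 = 15*125 + 9 = 1875 + 9 = 1884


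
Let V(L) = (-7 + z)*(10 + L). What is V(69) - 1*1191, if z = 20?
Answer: -164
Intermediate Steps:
V(L) = 130 + 13*L (V(L) = (-7 + 20)*(10 + L) = 13*(10 + L) = 130 + 13*L)
V(69) - 1*1191 = (130 + 13*69) - 1*1191 = (130 + 897) - 1191 = 1027 - 1191 = -164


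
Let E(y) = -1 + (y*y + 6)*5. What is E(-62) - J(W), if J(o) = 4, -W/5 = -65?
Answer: 19245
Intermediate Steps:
W = 325 (W = -5*(-65) = 325)
E(y) = 29 + 5*y² (E(y) = -1 + (y² + 6)*5 = -1 + (6 + y²)*5 = -1 + (30 + 5*y²) = 29 + 5*y²)
E(-62) - J(W) = (29 + 5*(-62)²) - 1*4 = (29 + 5*3844) - 4 = (29 + 19220) - 4 = 19249 - 4 = 19245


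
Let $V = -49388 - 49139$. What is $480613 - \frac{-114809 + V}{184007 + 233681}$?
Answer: $\frac{25093312010}{52211} \approx 4.8061 \cdot 10^{5}$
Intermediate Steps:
$V = -98527$
$480613 - \frac{-114809 + V}{184007 + 233681} = 480613 - \frac{-114809 - 98527}{184007 + 233681} = 480613 - - \frac{213336}{417688} = 480613 - \left(-213336\right) \frac{1}{417688} = 480613 - - \frac{26667}{52211} = 480613 + \frac{26667}{52211} = \frac{25093312010}{52211}$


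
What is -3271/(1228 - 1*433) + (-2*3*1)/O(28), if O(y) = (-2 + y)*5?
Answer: -8600/2067 ≈ -4.1606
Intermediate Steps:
O(y) = -10 + 5*y
-3271/(1228 - 1*433) + (-2*3*1)/O(28) = -3271/(1228 - 1*433) + (-2*3*1)/(-10 + 5*28) = -3271/(1228 - 433) + (-6*1)/(-10 + 140) = -3271/795 - 6/130 = -3271*1/795 - 6*1/130 = -3271/795 - 3/65 = -8600/2067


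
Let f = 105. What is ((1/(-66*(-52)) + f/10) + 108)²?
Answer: 165399196249/11778624 ≈ 14042.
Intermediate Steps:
((1/(-66*(-52)) + f/10) + 108)² = ((1/(-66*(-52)) + 105/10) + 108)² = ((-1/66*(-1/52) + 105*(⅒)) + 108)² = ((1/3432 + 21/2) + 108)² = (36037/3432 + 108)² = (406693/3432)² = 165399196249/11778624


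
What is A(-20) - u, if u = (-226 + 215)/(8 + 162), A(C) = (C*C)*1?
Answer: 68011/170 ≈ 400.06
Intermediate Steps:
A(C) = C² (A(C) = C²*1 = C²)
u = -11/170 ≈ -0.064706
A(-20) - u = (-20)² - 1*(-11/170) = 400 + 11/170 = 68011/170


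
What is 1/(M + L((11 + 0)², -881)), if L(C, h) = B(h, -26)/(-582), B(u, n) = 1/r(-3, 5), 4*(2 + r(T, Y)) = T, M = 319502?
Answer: 3201/1022725904 ≈ 3.1299e-6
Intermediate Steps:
r(T, Y) = -2 + T/4
B(u, n) = -4/11 (B(u, n) = 1/(-2 + (¼)*(-3)) = 1/(-2 - ¾) = 1/(-11/4) = -4/11)
L(C, h) = 2/3201 (L(C, h) = -4/11/(-582) = -4/11*(-1/582) = 2/3201)
1/(M + L((11 + 0)², -881)) = 1/(319502 + 2/3201) = 1/(1022725904/3201) = 3201/1022725904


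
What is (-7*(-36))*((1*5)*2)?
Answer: 2520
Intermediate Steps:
(-7*(-36))*((1*5)*2) = 252*(5*2) = 252*10 = 2520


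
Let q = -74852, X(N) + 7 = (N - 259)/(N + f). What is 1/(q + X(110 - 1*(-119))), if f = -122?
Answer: -107/8009943 ≈ -1.3358e-5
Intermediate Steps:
X(N) = -7 + (-259 + N)/(-122 + N) (X(N) = -7 + (N - 259)/(N - 122) = -7 + (-259 + N)/(-122 + N))
1/(q + X(110 - 1*(-119))) = 1/(-74852 + (595 - 6*(110 - 1*(-119)))/(-122 + (110 - 1*(-119)))) = 1/(-74852 + (595 - 6*(110 + 119))/(-122 + (110 + 119))) = 1/(-74852 + (595 - 6*229)/(-122 + 229)) = 1/(-74852 + (595 - 1374)/107) = 1/(-74852 + (1/107)*(-779)) = 1/(-74852 - 779/107) = 1/(-8009943/107) = -107/8009943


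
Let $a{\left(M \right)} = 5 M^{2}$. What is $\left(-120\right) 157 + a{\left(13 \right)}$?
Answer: $-17995$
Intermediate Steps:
$\left(-120\right) 157 + a{\left(13 \right)} = \left(-120\right) 157 + 5 \cdot 13^{2} = -18840 + 5 \cdot 169 = -18840 + 845 = -17995$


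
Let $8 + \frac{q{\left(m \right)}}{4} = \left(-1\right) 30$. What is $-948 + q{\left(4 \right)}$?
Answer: $-1100$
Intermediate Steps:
$q{\left(m \right)} = -152$ ($q{\left(m \right)} = -32 + 4 \left(\left(-1\right) 30\right) = -32 + 4 \left(-30\right) = -32 - 120 = -152$)
$-948 + q{\left(4 \right)} = -948 - 152 = -1100$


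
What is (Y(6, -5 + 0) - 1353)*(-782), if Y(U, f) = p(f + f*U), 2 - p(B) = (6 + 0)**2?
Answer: 1084634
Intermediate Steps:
p(B) = -34 (p(B) = 2 - (6 + 0)**2 = 2 - 1*6**2 = 2 - 1*36 = 2 - 36 = -34)
Y(U, f) = -34
(Y(6, -5 + 0) - 1353)*(-782) = (-34 - 1353)*(-782) = -1387*(-782) = 1084634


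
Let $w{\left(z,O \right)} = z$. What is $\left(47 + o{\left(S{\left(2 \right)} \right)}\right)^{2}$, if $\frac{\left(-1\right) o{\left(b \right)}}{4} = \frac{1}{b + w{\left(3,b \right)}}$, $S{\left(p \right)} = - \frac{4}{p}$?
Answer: $1849$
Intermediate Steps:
$o{\left(b \right)} = - \frac{4}{3 + b}$ ($o{\left(b \right)} = - \frac{4}{b + 3} = - \frac{4}{3 + b}$)
$\left(47 + o{\left(S{\left(2 \right)} \right)}\right)^{2} = \left(47 - \frac{4}{3 - \frac{4}{2}}\right)^{2} = \left(47 - \frac{4}{3 - 2}\right)^{2} = \left(47 - \frac{4}{1}\right)^{2} = \left(47 - 4\right)^{2} = 43^{2} = 1849$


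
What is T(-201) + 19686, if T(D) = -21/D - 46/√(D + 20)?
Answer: 1318969/67 + 46*I*√181/181 ≈ 19686.0 + 3.4192*I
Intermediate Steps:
T(D) = -46/√(20 + D) - 21/D (T(D) = -21/D - 46/√(20 + D) = -46/√(20 + D) - 21/D)
T(-201) + 19686 = (-46/√(20 - 201) - 21/(-201)) + 19686 = (-(-46)*I*√181/181 - 21*(-1/201)) + 19686 = (-(-46)*I*√181/181 + 7/67) + 19686 = (46*I*√181/181 + 7/67) + 19686 = (7/67 + 46*I*√181/181) + 19686 = 1318969/67 + 46*I*√181/181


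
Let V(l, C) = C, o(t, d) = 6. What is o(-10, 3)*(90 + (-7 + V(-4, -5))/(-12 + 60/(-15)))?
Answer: 1089/2 ≈ 544.50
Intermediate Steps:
o(-10, 3)*(90 + (-7 + V(-4, -5))/(-12 + 60/(-15))) = 6*(90 + (-7 - 5)/(-12 + 60/(-15))) = 6*(90 - 12/(-12 + 60*(-1/15))) = 6*(90 - 12/(-12 - 4)) = 6*(90 - 12/(-16)) = 6*(90 - 12*(-1/16)) = 6*(90 + 3/4) = 6*(363/4) = 1089/2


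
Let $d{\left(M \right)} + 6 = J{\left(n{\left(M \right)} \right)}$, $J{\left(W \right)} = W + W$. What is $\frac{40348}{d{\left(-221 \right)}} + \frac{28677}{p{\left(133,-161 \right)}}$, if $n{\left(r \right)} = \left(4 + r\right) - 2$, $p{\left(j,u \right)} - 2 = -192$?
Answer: $- \frac{5099677}{21090} \approx -241.81$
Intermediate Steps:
$p{\left(j,u \right)} = -190$ ($p{\left(j,u \right)} = 2 - 192 = -190$)
$n{\left(r \right)} = 2 + r$
$J{\left(W \right)} = 2 W$
$d{\left(M \right)} = -2 + 2 M$ ($d{\left(M \right)} = -6 + 2 \left(2 + M\right) = -6 + \left(4 + 2 M\right) = -2 + 2 M$)
$\frac{40348}{d{\left(-221 \right)}} + \frac{28677}{p{\left(133,-161 \right)}} = \frac{40348}{-2 + 2 \left(-221\right)} + \frac{28677}{-190} = \frac{40348}{-2 - 442} + 28677 \left(- \frac{1}{190}\right) = \frac{40348}{-444} - \frac{28677}{190} = 40348 \left(- \frac{1}{444}\right) - \frac{28677}{190} = - \frac{10087}{111} - \frac{28677}{190} = - \frac{5099677}{21090}$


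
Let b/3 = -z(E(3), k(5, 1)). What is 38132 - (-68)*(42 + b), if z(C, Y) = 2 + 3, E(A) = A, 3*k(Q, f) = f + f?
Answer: 39968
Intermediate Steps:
k(Q, f) = 2*f/3 (k(Q, f) = (f + f)/3 = (2*f)/3 = 2*f/3)
z(C, Y) = 5
b = -15 (b = 3*(-1*5) = 3*(-5) = -15)
38132 - (-68)*(42 + b) = 38132 - (-68)*(42 - 15) = 38132 - (-68)*27 = 38132 - 1*(-1836) = 38132 + 1836 = 39968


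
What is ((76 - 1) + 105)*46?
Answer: 8280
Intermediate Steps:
((76 - 1) + 105)*46 = (75 + 105)*46 = 180*46 = 8280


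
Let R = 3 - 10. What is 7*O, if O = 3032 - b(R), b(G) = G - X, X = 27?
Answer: 21462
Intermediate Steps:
R = -7
b(G) = -27 + G (b(G) = G - 1*27 = G - 27 = -27 + G)
O = 3066 (O = 3032 - (-27 - 7) = 3032 - 1*(-34) = 3032 + 34 = 3066)
7*O = 7*3066 = 21462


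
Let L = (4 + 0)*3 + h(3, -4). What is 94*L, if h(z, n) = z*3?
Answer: 1974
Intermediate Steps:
h(z, n) = 3*z
L = 21 (L = (4 + 0)*3 + 3*3 = 4*3 + 9 = 12 + 9 = 21)
94*L = 94*21 = 1974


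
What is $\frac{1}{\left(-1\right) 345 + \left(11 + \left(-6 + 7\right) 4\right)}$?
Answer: $- \frac{1}{330} \approx -0.0030303$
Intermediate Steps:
$\frac{1}{\left(-1\right) 345 + \left(11 + \left(-6 + 7\right) 4\right)} = \frac{1}{-345 + \left(11 + 1 \cdot 4\right)} = \frac{1}{-345 + \left(11 + 4\right)} = \frac{1}{-345 + 15} = \frac{1}{-330} = - \frac{1}{330}$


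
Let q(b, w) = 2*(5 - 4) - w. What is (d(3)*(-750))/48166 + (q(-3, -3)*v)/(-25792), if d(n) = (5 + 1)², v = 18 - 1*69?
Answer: -342050835/621148736 ≈ -0.55067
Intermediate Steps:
v = -51 (v = 18 - 69 = -51)
d(n) = 36 (d(n) = 6² = 36)
q(b, w) = 2 - w (q(b, w) = 2*1 - w = 2 - w)
(d(3)*(-750))/48166 + (q(-3, -3)*v)/(-25792) = (36*(-750))/48166 + ((2 - 1*(-3))*(-51))/(-25792) = -27000*1/48166 + ((2 + 3)*(-51))*(-1/25792) = -13500/24083 + (5*(-51))*(-1/25792) = -13500/24083 - 255*(-1/25792) = -13500/24083 + 255/25792 = -342050835/621148736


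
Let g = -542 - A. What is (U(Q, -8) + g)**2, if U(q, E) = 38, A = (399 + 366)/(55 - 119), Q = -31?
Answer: 991683081/4096 ≈ 2.4211e+5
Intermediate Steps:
A = -765/64 (A = 765/(-64) = 765*(-1/64) = -765/64 ≈ -11.953)
g = -33923/64 (g = -542 - 1*(-765/64) = -542 + 765/64 = -33923/64 ≈ -530.05)
(U(Q, -8) + g)**2 = (38 - 33923/64)**2 = (-31491/64)**2 = 991683081/4096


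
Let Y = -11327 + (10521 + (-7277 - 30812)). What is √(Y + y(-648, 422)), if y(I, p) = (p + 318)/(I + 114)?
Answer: I*√2772884445/267 ≈ 197.22*I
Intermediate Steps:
y(I, p) = (318 + p)/(114 + I)
Y = -38895 (Y = -11327 + (10521 - 38089) = -11327 - 27568 = -38895)
√(Y + y(-648, 422)) = √(-38895 + (318 + 422)/(114 - 648)) = √(-38895 + 740/(-534)) = √(-38895 - 1/534*740) = √(-38895 - 370/267) = √(-10385335/267) = I*√2772884445/267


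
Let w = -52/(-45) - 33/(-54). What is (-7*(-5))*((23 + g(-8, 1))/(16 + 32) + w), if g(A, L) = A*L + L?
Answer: 147/2 ≈ 73.500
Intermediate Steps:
g(A, L) = L + A*L
w = 53/30 (w = -52*(-1/45) - 33*(-1/54) = 52/45 + 11/18 = 53/30 ≈ 1.7667)
(-7*(-5))*((23 + g(-8, 1))/(16 + 32) + w) = (-7*(-5))*((23 + 1*(1 - 8))/(16 + 32) + 53/30) = 35*((23 + 1*(-7))/48 + 53/30) = 35*((23 - 7)*(1/48) + 53/30) = 35*(16*(1/48) + 53/30) = 35*(⅓ + 53/30) = 35*(21/10) = 147/2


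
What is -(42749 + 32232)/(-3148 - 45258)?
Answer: 74981/48406 ≈ 1.5490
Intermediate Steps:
-(42749 + 32232)/(-3148 - 45258) = -74981/(-48406) = -74981*(-1)/48406 = -1*(-74981/48406) = 74981/48406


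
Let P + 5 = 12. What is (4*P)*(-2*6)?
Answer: -336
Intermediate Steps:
P = 7 (P = -5 + 12 = 7)
(4*P)*(-2*6) = (4*7)*(-2*6) = 28*(-12) = -336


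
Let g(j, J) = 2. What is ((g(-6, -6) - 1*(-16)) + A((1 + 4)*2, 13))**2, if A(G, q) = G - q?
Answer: 225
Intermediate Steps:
((g(-6, -6) - 1*(-16)) + A((1 + 4)*2, 13))**2 = ((2 - 1*(-16)) + ((1 + 4)*2 - 1*13))**2 = ((2 + 16) + (5*2 - 13))**2 = (18 + (10 - 13))**2 = (18 - 3)**2 = 15**2 = 225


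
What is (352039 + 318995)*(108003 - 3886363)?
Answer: -2535408024240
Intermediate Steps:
(352039 + 318995)*(108003 - 3886363) = 671034*(-3778360) = -2535408024240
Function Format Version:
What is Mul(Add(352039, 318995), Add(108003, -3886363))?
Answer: -2535408024240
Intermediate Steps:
Mul(Add(352039, 318995), Add(108003, -3886363)) = Mul(671034, -3778360) = -2535408024240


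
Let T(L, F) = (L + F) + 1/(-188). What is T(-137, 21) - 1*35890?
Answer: -6769129/188 ≈ -36006.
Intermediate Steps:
T(L, F) = -1/188 + F + L (T(L, F) = (F + L) - 1/188 = -1/188 + F + L)
T(-137, 21) - 1*35890 = (-1/188 + 21 - 137) - 1*35890 = -21809/188 - 35890 = -6769129/188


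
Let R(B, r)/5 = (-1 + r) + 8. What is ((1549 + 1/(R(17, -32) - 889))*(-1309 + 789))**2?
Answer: 986820547690000/1521 ≈ 6.4880e+11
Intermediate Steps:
R(B, r) = 35 + 5*r (R(B, r) = 5*((-1 + r) + 8) = 5*(7 + r) = 35 + 5*r)
((1549 + 1/(R(17, -32) - 889))*(-1309 + 789))**2 = ((1549 + 1/((35 + 5*(-32)) - 889))*(-1309 + 789))**2 = ((1549 + 1/((35 - 160) - 889))*(-520))**2 = ((1549 + 1/(-125 - 889))*(-520))**2 = ((1549 + 1/(-1014))*(-520))**2 = ((1549 - 1/1014)*(-520))**2 = ((1570685/1014)*(-520))**2 = (-31413700/39)**2 = 986820547690000/1521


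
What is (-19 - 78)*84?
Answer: -8148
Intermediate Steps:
(-19 - 78)*84 = -97*84 = -8148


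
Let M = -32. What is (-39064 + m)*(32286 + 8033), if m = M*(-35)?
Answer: -1529864136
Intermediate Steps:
m = 1120 (m = -32*(-35) = 1120)
(-39064 + m)*(32286 + 8033) = (-39064 + 1120)*(32286 + 8033) = -37944*40319 = -1529864136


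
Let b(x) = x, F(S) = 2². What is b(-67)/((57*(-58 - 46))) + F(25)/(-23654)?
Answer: 780553/70110456 ≈ 0.011133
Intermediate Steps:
F(S) = 4
b(-67)/((57*(-58 - 46))) + F(25)/(-23654) = -67*1/(57*(-58 - 46)) + 4/(-23654) = -67/(57*(-104)) + 4*(-1/23654) = -67/(-5928) - 2/11827 = -67*(-1/5928) - 2/11827 = 67/5928 - 2/11827 = 780553/70110456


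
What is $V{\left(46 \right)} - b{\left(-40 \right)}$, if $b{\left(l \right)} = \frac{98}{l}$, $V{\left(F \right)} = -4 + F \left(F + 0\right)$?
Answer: $\frac{42289}{20} \approx 2114.4$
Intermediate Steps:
$V{\left(F \right)} = -4 + F^{2}$ ($V{\left(F \right)} = -4 + F F = -4 + F^{2}$)
$V{\left(46 \right)} - b{\left(-40 \right)} = \left(-4 + 46^{2}\right) - \frac{98}{-40} = \left(-4 + 2116\right) - 98 \left(- \frac{1}{40}\right) = 2112 - - \frac{49}{20} = 2112 + \frac{49}{20} = \frac{42289}{20}$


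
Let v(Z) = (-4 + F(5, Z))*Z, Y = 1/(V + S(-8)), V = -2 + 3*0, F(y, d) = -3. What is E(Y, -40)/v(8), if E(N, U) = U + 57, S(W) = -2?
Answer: -17/56 ≈ -0.30357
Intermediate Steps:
V = -2 (V = -2 + 0 = -2)
Y = -¼ (Y = 1/(-2 - 2) = 1/(-4) = -¼ ≈ -0.25000)
v(Z) = -7*Z (v(Z) = (-4 - 3)*Z = -7*Z)
E(N, U) = 57 + U
E(Y, -40)/v(8) = (57 - 40)/((-7*8)) = 17/(-56) = 17*(-1/56) = -17/56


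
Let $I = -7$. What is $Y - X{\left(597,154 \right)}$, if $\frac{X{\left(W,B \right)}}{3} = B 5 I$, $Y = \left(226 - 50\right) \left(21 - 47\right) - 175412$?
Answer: $-163818$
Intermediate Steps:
$Y = -179988$ ($Y = 176 \left(21 - 47\right) - 175412 = 176 \left(-26\right) - 175412 = -4576 - 175412 = -179988$)
$X{\left(W,B \right)} = - 105 B$ ($X{\left(W,B \right)} = 3 B 5 \left(-7\right) = 3 \cdot 5 B \left(-7\right) = 3 \left(- 35 B\right) = - 105 B$)
$Y - X{\left(597,154 \right)} = -179988 - \left(-105\right) 154 = -179988 - -16170 = -179988 + 16170 = -163818$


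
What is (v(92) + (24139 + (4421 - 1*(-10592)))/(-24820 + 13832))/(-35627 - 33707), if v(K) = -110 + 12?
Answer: 139497/95230249 ≈ 0.0014648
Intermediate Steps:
v(K) = -98
(v(92) + (24139 + (4421 - 1*(-10592)))/(-24820 + 13832))/(-35627 - 33707) = (-98 + (24139 + (4421 - 1*(-10592)))/(-24820 + 13832))/(-35627 - 33707) = (-98 + (24139 + (4421 + 10592))/(-10988))/(-69334) = (-98 + (24139 + 15013)*(-1/10988))*(-1/69334) = (-98 + 39152*(-1/10988))*(-1/69334) = (-98 - 9788/2747)*(-1/69334) = -278994/2747*(-1/69334) = 139497/95230249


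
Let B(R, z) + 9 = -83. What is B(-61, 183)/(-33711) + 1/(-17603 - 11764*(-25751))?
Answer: 23191052825/8497752206229 ≈ 0.0027291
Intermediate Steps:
B(R, z) = -92 (B(R, z) = -9 - 83 = -92)
B(-61, 183)/(-33711) + 1/(-17603 - 11764*(-25751)) = -92/(-33711) + 1/(-17603 - 11764*(-25751)) = -92*(-1/33711) - 1/25751/(-29367) = 92/33711 - 1/29367*(-1/25751) = 92/33711 + 1/756229617 = 23191052825/8497752206229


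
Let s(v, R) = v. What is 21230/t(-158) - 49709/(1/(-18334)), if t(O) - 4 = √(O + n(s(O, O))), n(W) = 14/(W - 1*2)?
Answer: 12692584446762/13927 - 84920*I*√63235/13927 ≈ 9.1137e+8 - 1533.3*I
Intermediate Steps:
n(W) = 14/(-2 + W) (n(W) = 14/(W - 2) = 14/(-2 + W))
t(O) = 4 + √(O + 14/(-2 + O))
21230/t(-158) - 49709/(1/(-18334)) = 21230/(4 + √((14 - 158*(-2 - 158))/(-2 - 158))) - 49709/(1/(-18334)) = 21230/(4 + √((14 - 158*(-160))/(-160))) - 49709/(-1/18334) = 21230/(4 + √(-(14 + 25280)/160)) - 49709*(-18334) = 21230/(4 + √(-1/160*25294)) + 911364806 = 21230/(4 + √(-12647/80)) + 911364806 = 21230/(4 + I*√63235/20) + 911364806 = 911364806 + 21230/(4 + I*√63235/20)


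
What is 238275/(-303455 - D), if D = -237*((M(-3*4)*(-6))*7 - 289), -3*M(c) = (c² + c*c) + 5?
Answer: 238275/600226 ≈ 0.39698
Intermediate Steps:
M(c) = -5/3 - 2*c²/3 (M(c) = -((c² + c*c) + 5)/3 = -((c² + c²) + 5)/3 = -(2*c² + 5)/3 = -(5 + 2*c²)/3 = -5/3 - 2*c²/3)
D = -903681 (D = -237*(((-5/3 - 2*(-3*4)²/3)*(-6))*7 - 289) = -237*(((-5/3 - ⅔*(-12)²)*(-6))*7 - 289) = -237*(((-5/3 - ⅔*144)*(-6))*7 - 289) = -237*(((-5/3 - 96)*(-6))*7 - 289) = -237*(-293/3*(-6)*7 - 289) = -237*(586*7 - 289) = -237*(4102 - 289) = -237*3813 = -903681)
238275/(-303455 - D) = 238275/(-303455 - 1*(-903681)) = 238275/(-303455 + 903681) = 238275/600226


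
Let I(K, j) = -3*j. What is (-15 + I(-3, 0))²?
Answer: 225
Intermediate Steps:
(-15 + I(-3, 0))² = (-15 - 3*0)² = (-15 + 0)² = (-15)² = 225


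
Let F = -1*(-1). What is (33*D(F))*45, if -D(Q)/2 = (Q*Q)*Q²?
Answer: -2970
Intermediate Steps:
F = 1
D(Q) = -2*Q⁴ (D(Q) = -2*Q*Q*Q² = -2*Q²*Q² = -2*Q⁴)
(33*D(F))*45 = (33*(-2*1⁴))*45 = (33*(-2*1))*45 = (33*(-2))*45 = -66*45 = -2970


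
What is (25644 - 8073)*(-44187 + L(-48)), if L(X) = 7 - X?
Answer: -775443372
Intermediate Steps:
(25644 - 8073)*(-44187 + L(-48)) = (25644 - 8073)*(-44187 + (7 - 1*(-48))) = 17571*(-44187 + (7 + 48)) = 17571*(-44187 + 55) = 17571*(-44132) = -775443372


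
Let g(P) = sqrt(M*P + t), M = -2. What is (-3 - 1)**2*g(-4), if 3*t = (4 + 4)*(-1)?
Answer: 64*sqrt(3)/3 ≈ 36.950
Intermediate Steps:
t = -8/3 (t = ((4 + 4)*(-1))/3 = (8*(-1))/3 = (1/3)*(-8) = -8/3 ≈ -2.6667)
g(P) = sqrt(-8/3 - 2*P) (g(P) = sqrt(-2*P - 8/3) = sqrt(-8/3 - 2*P))
(-3 - 1)**2*g(-4) = (-3 - 1)**2*(sqrt(-24 - 18*(-4))/3) = (-4)**2*(sqrt(-24 + 72)/3) = 16*(sqrt(48)/3) = 16*((4*sqrt(3))/3) = 16*(4*sqrt(3)/3) = 64*sqrt(3)/3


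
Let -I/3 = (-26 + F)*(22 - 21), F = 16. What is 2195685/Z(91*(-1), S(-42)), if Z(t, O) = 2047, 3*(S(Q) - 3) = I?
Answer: 2195685/2047 ≈ 1072.6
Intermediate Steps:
I = 30 (I = -3*(-26 + 16)*(22 - 21) = -(-30) = -3*(-10) = 30)
S(Q) = 13 (S(Q) = 3 + (⅓)*30 = 3 + 10 = 13)
2195685/Z(91*(-1), S(-42)) = 2195685/2047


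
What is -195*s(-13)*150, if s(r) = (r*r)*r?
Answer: 64262250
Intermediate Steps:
s(r) = r³ (s(r) = r²*r = r³)
-195*s(-13)*150 = -195*(-13)³*150 = -195*(-2197)*150 = 428415*150 = 64262250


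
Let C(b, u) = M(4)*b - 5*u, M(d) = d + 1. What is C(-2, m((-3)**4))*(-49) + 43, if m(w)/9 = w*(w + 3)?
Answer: 15003353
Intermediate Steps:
M(d) = 1 + d
m(w) = 9*w*(3 + w) (m(w) = 9*(w*(w + 3)) = 9*(w*(3 + w)) = 9*w*(3 + w))
C(b, u) = -5*u + 5*b (C(b, u) = (1 + 4)*b - 5*u = 5*b - 5*u = -5*u + 5*b)
C(-2, m((-3)**4))*(-49) + 43 = (-45*(-3)**4*(3 + (-3)**4) + 5*(-2))*(-49) + 43 = (-45*81*(3 + 81) - 10)*(-49) + 43 = (-45*81*84 - 10)*(-49) + 43 = (-5*61236 - 10)*(-49) + 43 = (-306180 - 10)*(-49) + 43 = -306190*(-49) + 43 = 15003310 + 43 = 15003353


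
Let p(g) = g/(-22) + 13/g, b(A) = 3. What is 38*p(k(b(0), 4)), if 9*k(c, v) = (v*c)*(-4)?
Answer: -22021/264 ≈ -83.413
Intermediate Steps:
k(c, v) = -4*c*v/9 (k(c, v) = ((v*c)*(-4))/9 = ((c*v)*(-4))/9 = (-4*c*v)/9 = -4*c*v/9)
p(g) = 13/g - g/22 (p(g) = g*(-1/22) + 13/g = -g/22 + 13/g = 13/g - g/22)
38*p(k(b(0), 4)) = 38*(13/((-4/9*3*4)) - (-2)*3*4/99) = 38*(13/(-16/3) - 1/22*(-16/3)) = 38*(13*(-3/16) + 8/33) = 38*(-39/16 + 8/33) = 38*(-1159/528) = -22021/264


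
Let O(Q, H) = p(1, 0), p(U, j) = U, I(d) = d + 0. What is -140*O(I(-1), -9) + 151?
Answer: 11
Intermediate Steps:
I(d) = d
O(Q, H) = 1
-140*O(I(-1), -9) + 151 = -140*1 + 151 = -140 + 151 = 11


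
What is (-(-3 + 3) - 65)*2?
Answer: -130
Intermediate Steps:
(-(-3 + 3) - 65)*2 = (-1*0 - 65)*2 = (0 - 65)*2 = -65*2 = -130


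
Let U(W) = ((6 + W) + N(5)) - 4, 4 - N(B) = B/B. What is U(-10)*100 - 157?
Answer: -657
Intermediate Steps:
N(B) = 3 (N(B) = 4 - B/B = 4 - 1*1 = 4 - 1 = 3)
U(W) = 5 + W (U(W) = ((6 + W) + 3) - 4 = (9 + W) - 4 = 5 + W)
U(-10)*100 - 157 = (5 - 10)*100 - 157 = -5*100 - 157 = -500 - 157 = -657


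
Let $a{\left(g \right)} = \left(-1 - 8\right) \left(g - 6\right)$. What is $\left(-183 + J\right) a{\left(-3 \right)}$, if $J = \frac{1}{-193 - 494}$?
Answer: $- \frac{3394494}{229} \approx -14823.0$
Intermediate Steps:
$J = - \frac{1}{687}$ ($J = \frac{1}{-687} = - \frac{1}{687} \approx -0.0014556$)
$a{\left(g \right)} = 54 - 9 g$ ($a{\left(g \right)} = - 9 \left(-6 + g\right) = 54 - 9 g$)
$\left(-183 + J\right) a{\left(-3 \right)} = \left(-183 - \frac{1}{687}\right) \left(54 - -27\right) = - \frac{125722 \left(54 + 27\right)}{687} = \left(- \frac{125722}{687}\right) 81 = - \frac{3394494}{229}$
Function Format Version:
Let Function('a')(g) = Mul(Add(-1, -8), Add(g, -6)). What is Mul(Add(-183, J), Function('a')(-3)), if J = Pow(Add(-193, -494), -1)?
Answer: Rational(-3394494, 229) ≈ -14823.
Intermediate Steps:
J = Rational(-1, 687) (J = Pow(-687, -1) = Rational(-1, 687) ≈ -0.0014556)
Function('a')(g) = Add(54, Mul(-9, g)) (Function('a')(g) = Mul(-9, Add(-6, g)) = Add(54, Mul(-9, g)))
Mul(Add(-183, J), Function('a')(-3)) = Mul(Add(-183, Rational(-1, 687)), Add(54, Mul(-9, -3))) = Mul(Rational(-125722, 687), Add(54, 27)) = Mul(Rational(-125722, 687), 81) = Rational(-3394494, 229)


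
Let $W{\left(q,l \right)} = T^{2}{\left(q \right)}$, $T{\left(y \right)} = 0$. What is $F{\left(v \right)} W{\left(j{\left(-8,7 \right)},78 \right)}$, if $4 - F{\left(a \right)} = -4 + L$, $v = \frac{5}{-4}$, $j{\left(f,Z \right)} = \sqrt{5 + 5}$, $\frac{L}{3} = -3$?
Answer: $0$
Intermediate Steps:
$L = -9$ ($L = 3 \left(-3\right) = -9$)
$j{\left(f,Z \right)} = \sqrt{10}$
$v = - \frac{5}{4}$ ($v = 5 \left(- \frac{1}{4}\right) = - \frac{5}{4} \approx -1.25$)
$F{\left(a \right)} = 17$ ($F{\left(a \right)} = 4 - \left(-4 - 9\right) = 4 - -13 = 4 + 13 = 17$)
$W{\left(q,l \right)} = 0$ ($W{\left(q,l \right)} = 0^{2} = 0$)
$F{\left(v \right)} W{\left(j{\left(-8,7 \right)},78 \right)} = 17 \cdot 0 = 0$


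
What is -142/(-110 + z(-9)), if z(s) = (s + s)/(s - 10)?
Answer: 1349/1036 ≈ 1.3021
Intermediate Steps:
z(s) = 2*s/(-10 + s) (z(s) = (2*s)/(-10 + s) = 2*s/(-10 + s))
-142/(-110 + z(-9)) = -142/(-110 + 2*(-9)/(-10 - 9)) = -142/(-110 + 2*(-9)/(-19)) = -142/(-110 + 2*(-9)*(-1/19)) = -142/(-110 + 18/19) = -142/(-2072/19) = -19/2072*(-142) = 1349/1036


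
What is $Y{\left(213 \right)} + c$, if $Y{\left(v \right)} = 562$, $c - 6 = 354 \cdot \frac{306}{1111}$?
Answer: $\frac{739372}{1111} \approx 665.5$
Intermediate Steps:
$c = \frac{114990}{1111}$ ($c = 6 + 354 \cdot \frac{306}{1111} = 6 + \frac{108324}{1111} = \frac{114990}{1111} \approx 103.5$)
$Y{\left(213 \right)} + c = 562 + \frac{114990}{1111} = \frac{739372}{1111}$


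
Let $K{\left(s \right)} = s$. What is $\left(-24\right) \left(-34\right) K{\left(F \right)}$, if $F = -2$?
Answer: $-1632$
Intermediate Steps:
$\left(-24\right) \left(-34\right) K{\left(F \right)} = \left(-24\right) \left(-34\right) \left(-2\right) = 816 \left(-2\right) = -1632$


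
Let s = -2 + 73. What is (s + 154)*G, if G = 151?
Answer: 33975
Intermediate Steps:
s = 71
(s + 154)*G = (71 + 154)*151 = 225*151 = 33975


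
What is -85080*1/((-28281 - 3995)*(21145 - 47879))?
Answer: -10635/107858323 ≈ -9.8602e-5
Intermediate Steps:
-85080*1/((-28281 - 3995)*(21145 - 47879)) = -85080/((-32276*(-26734))) = -85080/862866584 = -85080*1/862866584 = -10635/107858323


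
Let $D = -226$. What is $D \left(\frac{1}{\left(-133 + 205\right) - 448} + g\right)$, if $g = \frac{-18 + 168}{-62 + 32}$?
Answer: $\frac{212553}{188} \approx 1130.6$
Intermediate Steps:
$g = -5$ ($g = \frac{150}{-30} = 150 \left(- \frac{1}{30}\right) = -5$)
$D \left(\frac{1}{\left(-133 + 205\right) - 448} + g\right) = - 226 \left(\frac{1}{\left(-133 + 205\right) - 448} - 5\right) = - 226 \left(\frac{1}{72 - 448} - 5\right) = - 226 \left(\frac{1}{-376} - 5\right) = - 226 \left(- \frac{1}{376} - 5\right) = \left(-226\right) \left(- \frac{1881}{376}\right) = \frac{212553}{188}$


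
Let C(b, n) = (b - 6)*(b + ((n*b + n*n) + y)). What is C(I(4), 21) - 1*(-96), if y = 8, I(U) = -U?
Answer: -3514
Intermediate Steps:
C(b, n) = (-6 + b)*(8 + b + n**2 + b*n) (C(b, n) = (b - 6)*(b + ((n*b + n*n) + 8)) = (-6 + b)*(b + ((b*n + n**2) + 8)) = (-6 + b)*(b + ((n**2 + b*n) + 8)) = (-6 + b)*(b + (8 + n**2 + b*n)) = (-6 + b)*(8 + b + n**2 + b*n))
C(I(4), 21) - 1*(-96) = (-48 + (-1*4)**2 - 6*21**2 + 2*(-1*4) - 1*4*21**2 + 21*(-1*4)**2 - 6*(-1*4)*21) - 1*(-96) = (-48 + (-4)**2 - 6*441 + 2*(-4) - 4*441 + 21*(-4)**2 - 6*(-4)*21) + 96 = (-48 + 16 - 2646 - 8 - 1764 + 21*16 + 504) + 96 = (-48 + 16 - 2646 - 8 - 1764 + 336 + 504) + 96 = -3610 + 96 = -3514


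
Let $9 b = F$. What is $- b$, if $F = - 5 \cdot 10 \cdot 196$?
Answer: $\frac{9800}{9} \approx 1088.9$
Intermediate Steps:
$F = -9800$ ($F = \left(-5\right) 1960 = -9800$)
$b = - \frac{9800}{9}$ ($b = \frac{1}{9} \left(-9800\right) = - \frac{9800}{9} \approx -1088.9$)
$- b = \left(-1\right) \left(- \frac{9800}{9}\right) = \frac{9800}{9}$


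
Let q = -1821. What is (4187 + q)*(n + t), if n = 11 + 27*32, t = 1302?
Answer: 5150782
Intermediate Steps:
n = 875 (n = 11 + 864 = 875)
(4187 + q)*(n + t) = (4187 - 1821)*(875 + 1302) = 2366*2177 = 5150782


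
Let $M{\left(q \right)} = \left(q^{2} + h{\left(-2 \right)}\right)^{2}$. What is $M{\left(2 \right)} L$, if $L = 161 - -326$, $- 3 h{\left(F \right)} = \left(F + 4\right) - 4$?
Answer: $\frac{95452}{9} \approx 10606.0$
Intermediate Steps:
$h{\left(F \right)} = - \frac{F}{3}$ ($h{\left(F \right)} = - \frac{\left(F + 4\right) - 4}{3} = - \frac{\left(4 + F\right) - 4}{3} = - \frac{F}{3}$)
$M{\left(q \right)} = \left(\frac{2}{3} + q^{2}\right)^{2}$ ($M{\left(q \right)} = \left(q^{2} - - \frac{2}{3}\right)^{2} = \left(q^{2} + \frac{2}{3}\right)^{2} = \left(\frac{2}{3} + q^{2}\right)^{2}$)
$L = 487$ ($L = 161 + 326 = 487$)
$M{\left(2 \right)} L = \frac{\left(2 + 3 \cdot 2^{2}\right)^{2}}{9} \cdot 487 = \frac{\left(2 + 3 \cdot 4\right)^{2}}{9} \cdot 487 = \frac{\left(2 + 12\right)^{2}}{9} \cdot 487 = \frac{14^{2}}{9} \cdot 487 = \frac{1}{9} \cdot 196 \cdot 487 = \frac{196}{9} \cdot 487 = \frac{95452}{9}$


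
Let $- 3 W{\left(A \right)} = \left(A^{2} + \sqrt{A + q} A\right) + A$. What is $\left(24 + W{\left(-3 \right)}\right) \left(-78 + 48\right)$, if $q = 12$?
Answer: $-750$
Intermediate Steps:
$W{\left(A \right)} = - \frac{A}{3} - \frac{A^{2}}{3} - \frac{A \sqrt{12 + A}}{3}$ ($W{\left(A \right)} = - \frac{\left(A^{2} + \sqrt{A + 12} A\right) + A}{3} = - \frac{\left(A^{2} + \sqrt{12 + A} A\right) + A}{3} = - \frac{\left(A^{2} + A \sqrt{12 + A}\right) + A}{3} = - \frac{A + A^{2} + A \sqrt{12 + A}}{3} = - \frac{A}{3} - \frac{A^{2}}{3} - \frac{A \sqrt{12 + A}}{3}$)
$\left(24 + W{\left(-3 \right)}\right) \left(-78 + 48\right) = \left(24 - - (1 - 3 + \sqrt{12 - 3})\right) \left(-78 + 48\right) = \left(24 - - (1 - 3 + \sqrt{9})\right) \left(-30\right) = \left(24 - - (1 - 3 + 3)\right) \left(-30\right) = \left(24 - \left(-1\right) 1\right) \left(-30\right) = \left(24 + 1\right) \left(-30\right) = 25 \left(-30\right) = -750$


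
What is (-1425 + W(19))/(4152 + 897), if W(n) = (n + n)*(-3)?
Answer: -57/187 ≈ -0.30481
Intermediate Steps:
W(n) = -6*n (W(n) = (2*n)*(-3) = -6*n)
(-1425 + W(19))/(4152 + 897) = (-1425 - 6*19)/(4152 + 897) = (-1425 - 114)/5049 = -1539*1/5049 = -57/187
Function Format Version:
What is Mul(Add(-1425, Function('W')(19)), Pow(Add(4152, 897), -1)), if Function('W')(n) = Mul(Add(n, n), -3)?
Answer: Rational(-57, 187) ≈ -0.30481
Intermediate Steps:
Function('W')(n) = Mul(-6, n) (Function('W')(n) = Mul(Mul(2, n), -3) = Mul(-6, n))
Mul(Add(-1425, Function('W')(19)), Pow(Add(4152, 897), -1)) = Mul(Add(-1425, Mul(-6, 19)), Pow(Add(4152, 897), -1)) = Mul(Add(-1425, -114), Pow(5049, -1)) = Mul(-1539, Rational(1, 5049)) = Rational(-57, 187)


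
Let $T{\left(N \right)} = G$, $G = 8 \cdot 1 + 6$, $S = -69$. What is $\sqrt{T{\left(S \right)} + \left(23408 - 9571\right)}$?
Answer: $27 \sqrt{19} \approx 117.69$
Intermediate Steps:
$G = 14$ ($G = 8 + 6 = 14$)
$T{\left(N \right)} = 14$
$\sqrt{T{\left(S \right)} + \left(23408 - 9571\right)} = \sqrt{14 + \left(23408 - 9571\right)} = \sqrt{14 + 13837} = \sqrt{13851} = 27 \sqrt{19}$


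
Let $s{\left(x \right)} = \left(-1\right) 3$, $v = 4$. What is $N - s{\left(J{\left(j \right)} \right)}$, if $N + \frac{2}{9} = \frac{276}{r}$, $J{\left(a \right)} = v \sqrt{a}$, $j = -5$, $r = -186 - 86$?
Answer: $\frac{1079}{612} \approx 1.7631$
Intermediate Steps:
$r = -272$ ($r = -186 - 86 = -272$)
$J{\left(a \right)} = 4 \sqrt{a}$
$N = - \frac{757}{612}$ ($N = - \frac{2}{9} + \frac{276}{-272} = - \frac{2}{9} + 276 \left(- \frac{1}{272}\right) = - \frac{2}{9} - \frac{69}{68} = - \frac{757}{612} \approx -1.2369$)
$s{\left(x \right)} = -3$
$N - s{\left(J{\left(j \right)} \right)} = - \frac{757}{612} - -3 = - \frac{757}{612} + 3 = \frac{1079}{612}$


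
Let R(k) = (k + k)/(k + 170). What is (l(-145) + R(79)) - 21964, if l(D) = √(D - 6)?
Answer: -5468878/249 + I*√151 ≈ -21963.0 + 12.288*I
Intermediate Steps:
l(D) = √(-6 + D)
R(k) = 2*k/(170 + k) (R(k) = (2*k)/(170 + k) = 2*k/(170 + k))
(l(-145) + R(79)) - 21964 = (√(-6 - 145) + 2*79/(170 + 79)) - 21964 = (√(-151) + 2*79/249) - 21964 = (I*√151 + 2*79*(1/249)) - 21964 = (I*√151 + 158/249) - 21964 = (158/249 + I*√151) - 21964 = -5468878/249 + I*√151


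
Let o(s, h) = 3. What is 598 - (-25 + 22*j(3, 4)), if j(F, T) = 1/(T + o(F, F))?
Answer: 4339/7 ≈ 619.86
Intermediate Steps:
j(F, T) = 1/(3 + T) (j(F, T) = 1/(T + 3) = 1/(3 + T))
598 - (-25 + 22*j(3, 4)) = 598 - (-25 + 22/(3 + 4)) = 598 - (-25 + 22/7) = 598 - 1*(-153/7) = 598 + 153/7 = 4339/7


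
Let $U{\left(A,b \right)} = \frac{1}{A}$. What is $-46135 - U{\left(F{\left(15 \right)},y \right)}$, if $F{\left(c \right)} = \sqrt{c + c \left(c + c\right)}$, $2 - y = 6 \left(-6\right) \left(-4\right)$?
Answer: $-46135 - \frac{\sqrt{465}}{465} \approx -46135.0$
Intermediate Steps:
$y = -142$ ($y = 2 - 6 \left(-6\right) \left(-4\right) = 2 - \left(-36\right) \left(-4\right) = 2 - 144 = -142$)
$F{\left(c \right)} = \sqrt{c + 2 c^{2}}$ ($F{\left(c \right)} = \sqrt{c + c 2 c} = \sqrt{c + 2 c^{2}}$)
$-46135 - U{\left(F{\left(15 \right)},y \right)} = -46135 - \frac{1}{\sqrt{15 \left(1 + 2 \cdot 15\right)}} = -46135 - \frac{1}{\sqrt{15 \left(1 + 30\right)}} = -46135 - \frac{1}{\sqrt{15 \cdot 31}} = -46135 - \frac{1}{\sqrt{465}} = -46135 - \frac{\sqrt{465}}{465}$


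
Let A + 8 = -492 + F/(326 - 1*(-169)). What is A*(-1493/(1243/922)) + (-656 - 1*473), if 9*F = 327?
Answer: 1019851391191/1845855 ≈ 5.5251e+5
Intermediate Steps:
F = 109/3 (F = (⅑)*327 = 109/3 ≈ 36.333)
A = -742391/1485 (A = -8 + (-492 + 109/(3*(326 - 1*(-169)))) = -8 + (-492 + 109/(3*(326 + 169))) = -8 + (-492 + (109/3)/495) = -8 + (-492 + (109/3)*(1/495)) = -8 + (-492 + 109/1485) = -8 - 730511/1485 = -742391/1485 ≈ -499.93)
A*(-1493/(1243/922)) + (-656 - 1*473) = -(-1108389763)/(1485*(1243/922)) + (-656 - 1*473) = -(-1108389763)/(1485*(1243*(1/922))) + (-656 - 473) = -(-1108389763)/(1485*1243/922) - 1129 = -(-1108389763)*922/(1485*1243) - 1129 = -742391/1485*(-1376546/1243) - 1129 = 1021935361486/1845855 - 1129 = 1019851391191/1845855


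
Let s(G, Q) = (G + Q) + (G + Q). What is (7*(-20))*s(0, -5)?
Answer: 1400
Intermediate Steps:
s(G, Q) = 2*G + 2*Q
(7*(-20))*s(0, -5) = (7*(-20))*(2*0 + 2*(-5)) = -140*(0 - 10) = -140*(-10) = 1400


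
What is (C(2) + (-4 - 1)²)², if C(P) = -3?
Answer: 484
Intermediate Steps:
(C(2) + (-4 - 1)²)² = (-3 + (-4 - 1)²)² = (-3 + (-5)²)² = (-3 + 25)² = 22² = 484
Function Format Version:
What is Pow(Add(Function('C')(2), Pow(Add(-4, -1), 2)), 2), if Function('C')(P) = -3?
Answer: 484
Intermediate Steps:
Pow(Add(Function('C')(2), Pow(Add(-4, -1), 2)), 2) = Pow(Add(-3, Pow(Add(-4, -1), 2)), 2) = Pow(Add(-3, Pow(-5, 2)), 2) = Pow(Add(-3, 25), 2) = Pow(22, 2) = 484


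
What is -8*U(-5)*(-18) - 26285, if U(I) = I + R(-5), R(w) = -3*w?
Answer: -24845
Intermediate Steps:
U(I) = 15 + I (U(I) = I - 3*(-5) = I + 15 = 15 + I)
-8*U(-5)*(-18) - 26285 = -8*(15 - 5)*(-18) - 26285 = -8*10*(-18) - 26285 = -80*(-18) - 26285 = 1440 - 26285 = -24845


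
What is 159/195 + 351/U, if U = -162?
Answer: -527/390 ≈ -1.3513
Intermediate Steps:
159/195 + 351/U = 159/195 + 351/(-162) = 159*(1/195) + 351*(-1/162) = 53/65 - 13/6 = -527/390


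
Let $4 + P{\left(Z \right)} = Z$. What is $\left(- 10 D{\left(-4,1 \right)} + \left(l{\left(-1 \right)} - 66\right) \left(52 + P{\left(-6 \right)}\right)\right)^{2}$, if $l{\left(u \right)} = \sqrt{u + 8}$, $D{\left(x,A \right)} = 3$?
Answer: $7863552 - 235368 \sqrt{7} \approx 7.2408 \cdot 10^{6}$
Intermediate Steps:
$l{\left(u \right)} = \sqrt{8 + u}$
$P{\left(Z \right)} = -4 + Z$
$\left(- 10 D{\left(-4,1 \right)} + \left(l{\left(-1 \right)} - 66\right) \left(52 + P{\left(-6 \right)}\right)\right)^{2} = \left(\left(-10\right) 3 + \left(\sqrt{8 - 1} - 66\right) \left(52 - 10\right)\right)^{2} = \left(-30 + \left(\sqrt{7} - 66\right) \left(52 - 10\right)\right)^{2} = \left(-30 + \left(-66 + \sqrt{7}\right) 42\right)^{2} = \left(-30 - \left(2772 - 42 \sqrt{7}\right)\right)^{2} = \left(-2802 + 42 \sqrt{7}\right)^{2}$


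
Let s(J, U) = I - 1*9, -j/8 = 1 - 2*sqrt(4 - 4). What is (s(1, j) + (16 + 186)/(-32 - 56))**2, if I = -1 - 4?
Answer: 514089/1936 ≈ 265.54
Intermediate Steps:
I = -5
j = -8 (j = -8*(1 - 2*sqrt(4 - 4)) = -8*(1 - 2*sqrt(0)) = -8*(1 - 2*0) = -8*(1 + 0) = -8*1 = -8)
s(J, U) = -14 (s(J, U) = -5 - 1*9 = -5 - 9 = -14)
(s(1, j) + (16 + 186)/(-32 - 56))**2 = (-14 + (16 + 186)/(-32 - 56))**2 = (-14 + 202/(-88))**2 = (-14 + 202*(-1/88))**2 = (-14 - 101/44)**2 = (-717/44)**2 = 514089/1936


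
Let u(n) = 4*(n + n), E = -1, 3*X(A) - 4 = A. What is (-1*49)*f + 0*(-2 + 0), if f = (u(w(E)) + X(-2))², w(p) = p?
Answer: -23716/9 ≈ -2635.1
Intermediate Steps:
X(A) = 4/3 + A/3
u(n) = 8*n (u(n) = 4*(2*n) = 8*n)
f = 484/9 (f = (8*(-1) + (4/3 + (⅓)*(-2)))² = (-8 + (4/3 - ⅔))² = (-8 + ⅔)² = (-22/3)² = 484/9 ≈ 53.778)
(-1*49)*f + 0*(-2 + 0) = -1*49*(484/9) + 0*(-2 + 0) = -49*484/9 + 0*(-2) = -23716/9 + 0 = -23716/9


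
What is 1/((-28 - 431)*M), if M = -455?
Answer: 1/208845 ≈ 4.7882e-6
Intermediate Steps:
1/((-28 - 431)*M) = 1/((-28 - 431)*(-455)) = 1/(-459*(-455)) = 1/208845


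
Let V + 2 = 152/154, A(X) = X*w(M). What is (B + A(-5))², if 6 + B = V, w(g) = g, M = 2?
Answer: 1716100/5929 ≈ 289.44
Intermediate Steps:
A(X) = 2*X (A(X) = X*2 = 2*X)
V = -78/77 (V = -2 + 152/154 = -2 + 152*(1/154) = -2 + 76/77 = -78/77 ≈ -1.0130)
B = -540/77 (B = -6 - 78/77 = -540/77 ≈ -7.0130)
(B + A(-5))² = (-540/77 + 2*(-5))² = (-540/77 - 10)² = (-1310/77)² = 1716100/5929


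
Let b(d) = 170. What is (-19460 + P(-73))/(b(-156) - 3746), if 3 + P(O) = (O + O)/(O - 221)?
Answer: 715247/131418 ≈ 5.4425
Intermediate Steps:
P(O) = -3 + 2*O/(-221 + O) (P(O) = -3 + (O + O)/(O - 221) = -3 + (2*O)/(-221 + O) = -3 + 2*O/(-221 + O))
(-19460 + P(-73))/(b(-156) - 3746) = (-19460 + (663 - 1*(-73))/(-221 - 73))/(170 - 3746) = (-19460 + (663 + 73)/(-294))/(-3576) = (-19460 - 1/294*736)*(-1/3576) = (-19460 - 368/147)*(-1/3576) = -2860988/147*(-1/3576) = 715247/131418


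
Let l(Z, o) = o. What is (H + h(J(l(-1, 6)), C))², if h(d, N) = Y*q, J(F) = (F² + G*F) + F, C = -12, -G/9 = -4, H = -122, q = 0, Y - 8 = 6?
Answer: 14884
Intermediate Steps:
Y = 14 (Y = 8 + 6 = 14)
G = 36 (G = -9*(-4) = 36)
J(F) = F² + 37*F (J(F) = (F² + 36*F) + F = F² + 37*F)
h(d, N) = 0 (h(d, N) = 14*0 = 0)
(H + h(J(l(-1, 6)), C))² = (-122 + 0)² = (-122)² = 14884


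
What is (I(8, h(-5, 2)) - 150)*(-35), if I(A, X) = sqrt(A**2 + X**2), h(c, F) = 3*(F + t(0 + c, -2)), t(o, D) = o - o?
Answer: 4900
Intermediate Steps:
t(o, D) = 0
h(c, F) = 3*F (h(c, F) = 3*(F + 0) = 3*F)
(I(8, h(-5, 2)) - 150)*(-35) = (sqrt(8**2 + (3*2)**2) - 150)*(-35) = (sqrt(64 + 6**2) - 150)*(-35) = (sqrt(64 + 36) - 150)*(-35) = (sqrt(100) - 150)*(-35) = (10 - 150)*(-35) = -140*(-35) = 4900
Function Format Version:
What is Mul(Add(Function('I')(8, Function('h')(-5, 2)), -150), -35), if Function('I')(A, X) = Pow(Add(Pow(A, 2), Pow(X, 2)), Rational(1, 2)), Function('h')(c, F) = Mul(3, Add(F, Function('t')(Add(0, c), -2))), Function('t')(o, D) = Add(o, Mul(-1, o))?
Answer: 4900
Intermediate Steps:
Function('t')(o, D) = 0
Function('h')(c, F) = Mul(3, F) (Function('h')(c, F) = Mul(3, Add(F, 0)) = Mul(3, F))
Mul(Add(Function('I')(8, Function('h')(-5, 2)), -150), -35) = Mul(Add(Pow(Add(Pow(8, 2), Pow(Mul(3, 2), 2)), Rational(1, 2)), -150), -35) = Mul(Add(Pow(Add(64, Pow(6, 2)), Rational(1, 2)), -150), -35) = Mul(Add(Pow(Add(64, 36), Rational(1, 2)), -150), -35) = Mul(Add(Pow(100, Rational(1, 2)), -150), -35) = Mul(Add(10, -150), -35) = Mul(-140, -35) = 4900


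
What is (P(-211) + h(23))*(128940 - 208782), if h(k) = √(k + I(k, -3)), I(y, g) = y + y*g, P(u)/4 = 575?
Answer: -183636600 - 79842*I*√23 ≈ -1.8364e+8 - 3.8291e+5*I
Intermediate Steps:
P(u) = 2300 (P(u) = 4*575 = 2300)
I(y, g) = y + g*y
h(k) = √(-k) (h(k) = √(k + k*(1 - 3)) = √(k + k*(-2)) = √(k - 2*k) = √(-k))
(P(-211) + h(23))*(128940 - 208782) = (2300 + √(-1*23))*(128940 - 208782) = (2300 + √(-23))*(-79842) = (2300 + I*√23)*(-79842) = -183636600 - 79842*I*√23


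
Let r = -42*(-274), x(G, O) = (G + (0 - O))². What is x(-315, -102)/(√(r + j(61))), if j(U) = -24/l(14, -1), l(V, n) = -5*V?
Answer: 15123*√3524430/67132 ≈ 422.91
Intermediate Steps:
x(G, O) = (G - O)²
j(U) = 12/35 (j(U) = -24/((-5*14)) = -24/(-70) = -24*(-1/70) = 12/35)
r = 11508
x(-315, -102)/(√(r + j(61))) = (-315 - 1*(-102))²/(√(11508 + 12/35)) = (-315 + 102)²/(√(402792/35)) = (-213)²/((2*√3524430/35)) = 45369*(√3524430/201396) = 15123*√3524430/67132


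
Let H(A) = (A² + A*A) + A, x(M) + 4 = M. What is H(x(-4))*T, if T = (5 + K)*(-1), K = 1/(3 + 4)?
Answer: -4320/7 ≈ -617.14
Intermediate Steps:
K = ⅐ (K = 1/7 = ⅐ ≈ 0.14286)
x(M) = -4 + M
H(A) = A + 2*A² (H(A) = (A² + A²) + A = 2*A² + A = A + 2*A²)
T = -36/7 (T = (5 + ⅐)*(-1) = (36/7)*(-1) = -36/7 ≈ -5.1429)
H(x(-4))*T = ((-4 - 4)*(1 + 2*(-4 - 4)))*(-36/7) = -8*(1 + 2*(-8))*(-36/7) = -8*(1 - 16)*(-36/7) = -8*(-15)*(-36/7) = 120*(-36/7) = -4320/7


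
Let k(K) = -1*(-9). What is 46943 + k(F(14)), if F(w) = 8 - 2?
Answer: 46952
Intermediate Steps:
F(w) = 6
k(K) = 9
46943 + k(F(14)) = 46943 + 9 = 46952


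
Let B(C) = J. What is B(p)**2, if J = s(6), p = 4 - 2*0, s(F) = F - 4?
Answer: 4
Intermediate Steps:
s(F) = -4 + F
p = 4 (p = 4 + 0 = 4)
J = 2 (J = -4 + 6 = 2)
B(C) = 2
B(p)**2 = 2**2 = 4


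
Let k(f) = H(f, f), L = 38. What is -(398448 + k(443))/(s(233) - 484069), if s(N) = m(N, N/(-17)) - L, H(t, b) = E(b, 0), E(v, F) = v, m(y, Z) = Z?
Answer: 6781147/8230052 ≈ 0.82395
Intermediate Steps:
H(t, b) = b
k(f) = f
s(N) = -38 - N/17 (s(N) = N/(-17) - 1*38 = N*(-1/17) - 38 = -N/17 - 38 = -38 - N/17)
-(398448 + k(443))/(s(233) - 484069) = -(398448 + 443)/((-38 - 1/17*233) - 484069) = -398891/((-38 - 233/17) - 484069) = -398891/(-879/17 - 484069) = -398891/(-8230052/17) = -398891*(-17)/8230052 = -1*(-6781147/8230052) = 6781147/8230052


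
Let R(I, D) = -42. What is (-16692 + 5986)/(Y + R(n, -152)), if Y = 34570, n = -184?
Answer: -5353/17264 ≈ -0.31007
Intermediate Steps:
(-16692 + 5986)/(Y + R(n, -152)) = (-16692 + 5986)/(34570 - 42) = -10706/34528 = -10706*1/34528 = -5353/17264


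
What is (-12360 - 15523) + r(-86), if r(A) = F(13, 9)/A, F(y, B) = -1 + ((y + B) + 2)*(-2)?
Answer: -2397889/86 ≈ -27882.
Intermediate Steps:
F(y, B) = -5 - 2*B - 2*y (F(y, B) = -1 + ((B + y) + 2)*(-2) = -1 + (2 + B + y)*(-2) = -1 + (-4 - 2*B - 2*y) = -5 - 2*B - 2*y)
r(A) = -49/A (r(A) = (-5 - 2*9 - 2*13)/A = (-5 - 18 - 26)/A = -49/A)
(-12360 - 15523) + r(-86) = (-12360 - 15523) - 49/(-86) = -27883 - 49*(-1/86) = -27883 + 49/86 = -2397889/86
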